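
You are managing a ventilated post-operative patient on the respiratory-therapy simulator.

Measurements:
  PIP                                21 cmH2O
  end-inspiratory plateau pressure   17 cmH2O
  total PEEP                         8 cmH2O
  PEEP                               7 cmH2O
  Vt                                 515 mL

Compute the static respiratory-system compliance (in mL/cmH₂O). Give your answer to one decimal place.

57.2

End-expiratory occlusion gives total PEEP = 8 cmH2O (intrinsic PEEP = 8 − 7 = 1). Use total PEEP for the elastic gradient.
Cstat = Vt / (Pplat − PEEPtotal) = 515 / (17 − 8) = 515 / 9.0 = 57.222 mL/cmH2O.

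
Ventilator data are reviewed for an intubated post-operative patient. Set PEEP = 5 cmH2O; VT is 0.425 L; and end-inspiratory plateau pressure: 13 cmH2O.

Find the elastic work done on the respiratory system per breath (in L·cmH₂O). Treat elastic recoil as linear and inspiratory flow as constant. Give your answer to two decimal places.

Elastic work ≈ ½ × (Pplat − PEEP) × Vt = 0.5 × (13 − 5) × 0.425 L = 0.5 × 8.0 × 0.425 = 1.7 L·cmH2O.

1.70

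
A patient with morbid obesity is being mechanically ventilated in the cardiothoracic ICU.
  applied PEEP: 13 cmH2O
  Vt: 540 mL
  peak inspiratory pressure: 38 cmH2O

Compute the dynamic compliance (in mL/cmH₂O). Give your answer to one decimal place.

21.6

Dynamic compliance = Vt / (PIP − PEEP) = 540 / (38 − 13) = 540 / 25.0 = 21.6 mL/cmH2O.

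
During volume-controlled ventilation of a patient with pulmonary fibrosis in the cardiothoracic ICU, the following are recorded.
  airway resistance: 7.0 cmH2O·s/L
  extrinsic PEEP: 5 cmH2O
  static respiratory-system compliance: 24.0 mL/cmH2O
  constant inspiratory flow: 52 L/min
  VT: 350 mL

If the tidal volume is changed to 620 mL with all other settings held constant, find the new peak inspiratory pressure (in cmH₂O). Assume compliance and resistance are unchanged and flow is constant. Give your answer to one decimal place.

Flow: 52 L/min ÷ 60 = 0.8667 L/s.
PIP = Vt/C + R·V̇ + PEEP (constant-flow equation of motion).
Only the elastic term changes: ΔPIP = ΔVt / C = (620 − 350) / 24.0 = 11.25 cmH2O.
Original PIP = 350/24.0 + 7.0×0.8667 + 5 = 25.65 cmH2O; new PIP = 25.65 + (11.25) = 36.9 cmH2O.

36.9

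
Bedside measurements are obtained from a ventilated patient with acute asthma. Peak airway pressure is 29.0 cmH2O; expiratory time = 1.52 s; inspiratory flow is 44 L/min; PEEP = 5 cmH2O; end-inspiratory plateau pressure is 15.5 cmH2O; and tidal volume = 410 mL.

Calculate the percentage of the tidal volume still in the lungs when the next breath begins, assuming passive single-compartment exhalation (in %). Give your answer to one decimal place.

Flow: 44 L/min ÷ 60 = 0.7333 L/s.
R = (PIP − Pplat)/V̇ = (29.0 − 15.5) / 0.7333 = 13.5/0.7333 = 18.41 cmH2O·s/L.
C = Vt/(Pplat − PEEP) = 410.0 / (15.5 − 5) = 410.0/10.5 = 39.048 mL/cmH2O.
τ = R × C = 18.41 × 0.03905 L/cmH2O = 0.7189 s.
Fraction remaining at end-expiration = e^(−Te/τ) = e^(−1.52/0.7189) = 0.1207 → 12.07%.

12.1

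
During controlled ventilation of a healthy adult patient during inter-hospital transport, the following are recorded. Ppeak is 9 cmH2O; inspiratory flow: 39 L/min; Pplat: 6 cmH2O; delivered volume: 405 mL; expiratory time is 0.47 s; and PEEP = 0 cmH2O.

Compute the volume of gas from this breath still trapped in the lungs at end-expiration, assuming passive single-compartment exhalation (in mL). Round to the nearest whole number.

Flow: 39 L/min ÷ 60 = 0.65 L/s.
R = (PIP − Pplat)/V̇ = (9 − 6) / 0.65 = 3.0/0.65 = 4.615 cmH2O·s/L.
C = Vt/(Pplat − PEEP) = 405.0 / (6 − 0) = 405.0/6.0 = 67.5 mL/cmH2O.
τ = R × C = 4.615 × 0.0675 L/cmH2O = 0.3115 s.
Fraction remaining = e^(−Te/τ) = e^(−0.47/0.3115) = 0.2212.
Trapped volume = 405.0 × 0.2212 = 89.586 mL.

90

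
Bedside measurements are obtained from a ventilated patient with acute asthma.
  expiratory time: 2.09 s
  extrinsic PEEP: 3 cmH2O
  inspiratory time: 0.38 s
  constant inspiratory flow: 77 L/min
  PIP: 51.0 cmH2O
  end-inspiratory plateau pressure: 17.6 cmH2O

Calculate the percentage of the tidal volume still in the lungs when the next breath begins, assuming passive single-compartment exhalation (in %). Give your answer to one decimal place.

9.0

Flow: 77 L/min ÷ 60 = 1.2833 L/s.
Vt = flow × Ti = 1.2833 L/s × 0.38 s × 1000 mL/L = 487.65 mL.
R = (PIP − Pplat)/V̇ = (51.0 − 17.6) / 1.2833 = 33.4/1.2833 = 26.027 cmH2O·s/L.
C = Vt/(Pplat − PEEP) = 487.65 / (17.6 − 3) = 487.65/14.6 = 33.401 mL/cmH2O.
τ = R × C = 26.027 × 0.0334 L/cmH2O = 0.8693 s.
Fraction remaining at end-expiration = e^(−Te/τ) = e^(−2.09/0.8693) = 0.09033 → 9.033%.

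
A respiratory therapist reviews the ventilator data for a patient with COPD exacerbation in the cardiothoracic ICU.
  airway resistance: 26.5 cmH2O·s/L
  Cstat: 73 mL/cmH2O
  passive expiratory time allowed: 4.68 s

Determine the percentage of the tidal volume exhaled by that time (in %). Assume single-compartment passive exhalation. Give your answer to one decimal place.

91.1

τ = R × C = 26.5 × 73 mL/cmH2O = 26.5 × 0.073 L/cmH2O = 1.935 s.
Passive exhalation: V(t)/V₀ = e^(−t/τ) = e^(−4.68/1.935) = 0.08905.
Fraction exhaled = 1 − 0.08905 = 0.911 → 91.1%.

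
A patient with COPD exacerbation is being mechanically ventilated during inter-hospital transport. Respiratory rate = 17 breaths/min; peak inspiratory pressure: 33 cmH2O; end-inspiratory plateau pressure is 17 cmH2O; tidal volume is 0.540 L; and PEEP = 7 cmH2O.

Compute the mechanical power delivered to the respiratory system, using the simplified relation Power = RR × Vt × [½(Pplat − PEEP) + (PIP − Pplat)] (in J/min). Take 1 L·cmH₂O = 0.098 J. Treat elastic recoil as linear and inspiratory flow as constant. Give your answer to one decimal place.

18.9

Per-breath work = Vt × [½(Pplat−PEEP) + (PIP−Pplat)] = 0.540 × [0.5×10.0 + 16.0] = 0.540 × 21.0 = 11.34 L·cmH2O.
Power = 17 × 11.34 = 192.78 L·cmH2O/min.
× 0.098 J/(L·cmH2O) → 18.892 J/min.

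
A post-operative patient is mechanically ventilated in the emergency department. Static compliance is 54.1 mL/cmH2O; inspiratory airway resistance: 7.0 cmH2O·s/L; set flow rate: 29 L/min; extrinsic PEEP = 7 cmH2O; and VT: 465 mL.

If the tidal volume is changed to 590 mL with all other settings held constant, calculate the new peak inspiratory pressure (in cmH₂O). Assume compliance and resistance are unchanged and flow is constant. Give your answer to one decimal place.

21.3

Flow: 29 L/min ÷ 60 = 0.4833 L/s.
PIP = Vt/C + R·V̇ + PEEP (constant-flow equation of motion).
Only the elastic term changes: ΔPIP = ΔVt / C = (590 − 465) / 54.1 = 2.311 cmH2O.
Original PIP = 465/54.1 + 7.0×0.4833 + 7 = 18.978 cmH2O; new PIP = 18.978 + (2.311) = 21.289 cmH2O.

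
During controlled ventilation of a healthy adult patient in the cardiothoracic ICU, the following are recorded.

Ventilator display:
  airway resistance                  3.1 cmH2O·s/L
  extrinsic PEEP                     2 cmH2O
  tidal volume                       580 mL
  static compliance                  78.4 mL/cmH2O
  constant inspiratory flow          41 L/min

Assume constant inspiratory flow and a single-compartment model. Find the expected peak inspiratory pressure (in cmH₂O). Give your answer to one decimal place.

11.5

Flow: 41 L/min ÷ 60 = 0.6833 L/s.
Equation of motion (constant flow): PIP = Vt/C + R·V̇ + PEEP.
PIP = 580/78.4 + 3.1×0.6833 + 2 = 7.398 + 2.118 + 2 = 11.516 cmH2O.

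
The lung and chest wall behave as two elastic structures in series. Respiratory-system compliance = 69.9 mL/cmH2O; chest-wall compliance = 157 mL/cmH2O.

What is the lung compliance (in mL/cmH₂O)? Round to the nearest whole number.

126

1/CL = 1/Crs − 1/Ccw.
1/CL = 1/69.9 − 1/157 = 0.007937.
CL = 125.99 mL/cmH2O.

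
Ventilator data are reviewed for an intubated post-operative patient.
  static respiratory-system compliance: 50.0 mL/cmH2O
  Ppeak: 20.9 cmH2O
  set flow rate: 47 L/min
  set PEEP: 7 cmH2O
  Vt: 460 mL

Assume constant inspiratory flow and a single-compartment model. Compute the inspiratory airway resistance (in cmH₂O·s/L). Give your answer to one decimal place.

6.0

Flow: 47 L/min ÷ 60 = 0.7833 L/s.
Equation of motion (constant flow): PIP = Vt/C + R·V̇ + PEEP.
R·V̇ = PIP − Vt/C − PEEP = 20.9 − 460/50.0 − 7 = 20.9 − 9.2 − 7 = 4.7 cmH2O.
R = 4.7 / 0.7833 = 6.0 cmH2O·s/L.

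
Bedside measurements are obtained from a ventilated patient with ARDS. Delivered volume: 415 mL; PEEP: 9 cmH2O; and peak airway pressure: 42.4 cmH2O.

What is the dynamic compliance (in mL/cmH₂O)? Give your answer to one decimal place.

12.4

Dynamic compliance = Vt / (PIP − PEEP) = 415 / (42.4 − 9) = 415 / 33.4 = 12.425 mL/cmH2O.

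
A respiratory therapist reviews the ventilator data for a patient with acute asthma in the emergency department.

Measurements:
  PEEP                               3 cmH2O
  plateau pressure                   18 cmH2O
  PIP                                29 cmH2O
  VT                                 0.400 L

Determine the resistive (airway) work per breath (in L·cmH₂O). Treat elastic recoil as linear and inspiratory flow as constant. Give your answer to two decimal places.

With constant inspiratory flow the resistive pressure is constant at PIP − Pplat = 29 − 18 = 11.0 cmH2O, so resistive work = 11.0 × 0.400 = 4.4 L·cmH2O.

4.40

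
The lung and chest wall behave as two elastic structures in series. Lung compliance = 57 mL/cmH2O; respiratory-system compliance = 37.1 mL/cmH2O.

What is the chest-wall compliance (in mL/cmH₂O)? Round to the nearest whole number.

1/Ccw = 1/Crs − 1/CL.
1/Ccw = 1/37.1 − 1/57 = 0.00941.
Ccw = 106.27 mL/cmH2O.

106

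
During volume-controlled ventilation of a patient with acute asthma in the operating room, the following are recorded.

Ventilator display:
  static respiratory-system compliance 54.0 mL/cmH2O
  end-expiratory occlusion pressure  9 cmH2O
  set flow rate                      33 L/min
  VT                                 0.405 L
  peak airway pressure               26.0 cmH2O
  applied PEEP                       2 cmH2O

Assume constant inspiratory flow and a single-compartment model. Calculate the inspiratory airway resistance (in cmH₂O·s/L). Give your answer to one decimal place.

Flow: 33 L/min ÷ 60 = 0.55 L/s.
Total PEEP = 9 cmH2O (set 2 + intrinsic 7); this is the baseline alveolar pressure.
Equation of motion (constant flow): PIP = Vt/C + R·V̇ + PEEP.
R·V̇ = PIP − Vt/C − PEEP = 26.0 − 405/54.0 − 9 = 26.0 − 7.5 − 9 = 9.5 cmH2O.
R = 9.5 / 0.55 = 17.273 cmH2O·s/L.

17.3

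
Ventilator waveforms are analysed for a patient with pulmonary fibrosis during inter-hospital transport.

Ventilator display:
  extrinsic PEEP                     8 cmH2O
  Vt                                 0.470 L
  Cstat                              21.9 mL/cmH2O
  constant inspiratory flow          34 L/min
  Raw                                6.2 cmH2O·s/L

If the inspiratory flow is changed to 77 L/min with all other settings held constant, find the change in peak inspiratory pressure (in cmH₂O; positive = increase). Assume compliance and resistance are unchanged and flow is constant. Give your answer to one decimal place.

4.4

Flow: 34 L/min ÷ 60 = 0.5667 L/s.
New flow: 77 L/min ÷ 60 = 1.2833 L/s.
PIP = Vt/C + R·V̇ + PEEP (constant-flow equation of motion).
Only the resistive term changes: ΔPIP = R × ΔV̇ = 6.2 × (1.2833 − 0.5667) = 6.2 × 0.7166 = 4.443 cmH2O.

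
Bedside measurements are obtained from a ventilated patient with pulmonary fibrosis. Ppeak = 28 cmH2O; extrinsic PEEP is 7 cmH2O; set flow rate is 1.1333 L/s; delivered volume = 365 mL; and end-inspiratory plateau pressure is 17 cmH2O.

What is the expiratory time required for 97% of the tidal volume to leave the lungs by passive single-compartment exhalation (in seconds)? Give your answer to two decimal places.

R = (PIP − Pplat)/V̇ = (28 − 17) / 1.1333 = 11.0/1.1333 = 9.706 cmH2O·s/L.
C = Vt/(Pplat − PEEP) = 365.0 / (17 − 7) = 365.0/10.0 = 36.5 mL/cmH2O.
τ = R × C = 9.706 × 0.0365 L/cmH2O = 0.3543 s.
t = −τ·ln(1 − 0.97) = −0.3543·ln(0.03) = 1.242 s.

1.24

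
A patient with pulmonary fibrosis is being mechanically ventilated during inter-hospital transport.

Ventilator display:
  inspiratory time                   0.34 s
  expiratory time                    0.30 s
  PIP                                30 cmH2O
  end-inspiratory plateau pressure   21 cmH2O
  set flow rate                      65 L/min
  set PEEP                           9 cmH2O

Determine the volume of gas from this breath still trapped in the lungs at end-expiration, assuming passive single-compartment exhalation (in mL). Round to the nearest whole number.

Flow: 65 L/min ÷ 60 = 1.0833 L/s.
Vt = flow × Ti = 1.0833 L/s × 0.34 s × 1000 mL/L = 368.32 mL.
R = (PIP − Pplat)/V̇ = (30 − 21) / 1.0833 = 9.0/1.0833 = 8.308 cmH2O·s/L.
C = Vt/(Pplat − PEEP) = 368.32 / (21 − 9) = 368.32/12.0 = 30.693 mL/cmH2O.
τ = R × C = 8.308 × 0.03069 L/cmH2O = 0.255 s.
Fraction remaining = e^(−Te/τ) = e^(−0.30/0.255) = 0.3084.
Trapped volume = 368.32 × 0.3084 = 113.59 mL.

114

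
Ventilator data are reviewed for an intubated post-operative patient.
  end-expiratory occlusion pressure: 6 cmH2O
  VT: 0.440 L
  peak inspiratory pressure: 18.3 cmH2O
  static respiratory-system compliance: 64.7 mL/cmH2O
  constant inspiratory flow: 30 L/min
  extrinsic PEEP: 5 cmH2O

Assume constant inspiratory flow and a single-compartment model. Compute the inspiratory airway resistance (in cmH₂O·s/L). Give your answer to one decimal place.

11.0

Flow: 30 L/min ÷ 60 = 0.5 L/s.
Total PEEP = 6 cmH2O (set 5 + intrinsic 1); this is the baseline alveolar pressure.
Equation of motion (constant flow): PIP = Vt/C + R·V̇ + PEEP.
R·V̇ = PIP − Vt/C − PEEP = 18.3 − 440/64.7 − 6 = 18.3 − 6.801 − 6 = 5.499 cmH2O.
R = 5.499 / 0.5 = 10.998 cmH2O·s/L.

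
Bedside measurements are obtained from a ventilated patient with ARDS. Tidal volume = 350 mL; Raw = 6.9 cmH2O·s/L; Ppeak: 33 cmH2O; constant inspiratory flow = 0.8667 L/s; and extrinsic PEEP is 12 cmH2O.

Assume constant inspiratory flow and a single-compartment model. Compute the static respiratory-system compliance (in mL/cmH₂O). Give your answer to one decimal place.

23.3

Equation of motion (constant flow): PIP = Vt/C + R·V̇ + PEEP.
Vt/C = PIP − R·V̇ − PEEP = 33 − 6.9×0.8667 − 12 = 33 − 5.98 − 12 = 15.02 cmH2O.
C = Vt / 15.02 = 350 / 15.02 = 23.302 mL/cmH2O.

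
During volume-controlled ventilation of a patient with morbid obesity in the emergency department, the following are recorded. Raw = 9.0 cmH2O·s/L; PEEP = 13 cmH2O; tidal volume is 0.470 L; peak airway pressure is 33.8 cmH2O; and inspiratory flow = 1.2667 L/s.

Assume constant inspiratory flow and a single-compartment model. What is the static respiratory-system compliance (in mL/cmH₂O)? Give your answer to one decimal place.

Equation of motion (constant flow): PIP = Vt/C + R·V̇ + PEEP.
Vt/C = PIP − R·V̇ − PEEP = 33.8 − 9.0×1.2667 − 13 = 33.8 − 11.4 − 13 = 9.4 cmH2O.
C = Vt / 9.4 = 470 / 9.4 = 50.0 mL/cmH2O.

50.0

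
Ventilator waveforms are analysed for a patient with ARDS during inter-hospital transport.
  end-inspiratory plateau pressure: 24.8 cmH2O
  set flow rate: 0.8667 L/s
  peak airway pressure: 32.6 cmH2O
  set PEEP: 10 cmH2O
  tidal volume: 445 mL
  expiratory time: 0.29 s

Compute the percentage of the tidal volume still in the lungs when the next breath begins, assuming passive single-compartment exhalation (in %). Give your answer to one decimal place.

R = (PIP − Pplat)/V̇ = (32.6 − 24.8) / 0.8667 = 7.8/0.8667 = 9.0 cmH2O·s/L.
C = Vt/(Pplat − PEEP) = 445.0 / (24.8 − 10) = 445.0/14.8 = 30.068 mL/cmH2O.
τ = R × C = 9.0 × 0.03007 L/cmH2O = 0.2706 s.
Fraction remaining at end-expiration = e^(−Te/τ) = e^(−0.29/0.2706) = 0.3424 → 34.24%.

34.2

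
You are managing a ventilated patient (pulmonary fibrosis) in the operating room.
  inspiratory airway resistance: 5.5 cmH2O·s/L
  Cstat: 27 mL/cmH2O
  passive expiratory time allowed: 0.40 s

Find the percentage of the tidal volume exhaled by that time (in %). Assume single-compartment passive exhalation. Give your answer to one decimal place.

τ = R × C = 5.5 × 27 mL/cmH2O = 5.5 × 0.027 L/cmH2O = 0.1485 s.
Passive exhalation: V(t)/V₀ = e^(−t/τ) = e^(−0.40/0.1485) = 0.06764.
Fraction exhaled = 1 − 0.06764 = 0.9324 → 93.24%.

93.2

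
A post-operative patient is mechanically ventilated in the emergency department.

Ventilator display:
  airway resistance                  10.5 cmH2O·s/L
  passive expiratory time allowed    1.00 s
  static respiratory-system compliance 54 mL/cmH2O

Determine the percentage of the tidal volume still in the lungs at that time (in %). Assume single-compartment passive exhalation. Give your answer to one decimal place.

17.1

τ = R × C = 10.5 × 54 mL/cmH2O = 10.5 × 0.054 L/cmH2O = 0.567 s.
Passive exhalation: V(t)/V₀ = e^(−t/τ) = e^(−1.00/0.567) = 0.1714.
Fraction remaining = 0.1714 → 17.14%.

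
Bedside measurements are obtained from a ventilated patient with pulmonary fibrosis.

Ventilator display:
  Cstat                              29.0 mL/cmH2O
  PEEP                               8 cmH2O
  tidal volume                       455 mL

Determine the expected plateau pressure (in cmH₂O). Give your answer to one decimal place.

Pplat = PEEP + Vt / Cstat = 8 + 455 / 29.0 = 8 + 15.69 = 23.69 cmH2O.

23.7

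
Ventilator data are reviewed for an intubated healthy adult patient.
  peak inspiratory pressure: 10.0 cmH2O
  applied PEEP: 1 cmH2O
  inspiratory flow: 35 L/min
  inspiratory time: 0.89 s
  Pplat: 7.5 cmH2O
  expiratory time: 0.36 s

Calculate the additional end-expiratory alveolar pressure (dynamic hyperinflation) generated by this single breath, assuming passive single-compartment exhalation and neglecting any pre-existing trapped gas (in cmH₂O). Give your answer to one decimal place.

2.3

Flow: 35 L/min ÷ 60 = 0.5833 L/s.
Vt = flow × Ti = 0.5833 L/s × 0.89 s × 1000 mL/L = 519.14 mL.
R = (PIP − Pplat)/V̇ = (10.0 − 7.5) / 0.5833 = 2.5/0.5833 = 4.286 cmH2O·s/L.
C = Vt/(Pplat − PEEP) = 519.14 / (7.5 − 1) = 519.14/6.5 = 79.868 mL/cmH2O.
τ = R × C = 4.286 × 0.07987 L/cmH2O = 0.3423 s.
Fraction remaining = e^(−Te/τ) = e^(−0.36/0.3423) = 0.3493; trapped volume = 519.14 × 0.3493 = 181.34 mL.
Additional alveolar pressure from trapping ≈ V_trapped / C = 181.34 / 79.868 = 2.27 cmH2O.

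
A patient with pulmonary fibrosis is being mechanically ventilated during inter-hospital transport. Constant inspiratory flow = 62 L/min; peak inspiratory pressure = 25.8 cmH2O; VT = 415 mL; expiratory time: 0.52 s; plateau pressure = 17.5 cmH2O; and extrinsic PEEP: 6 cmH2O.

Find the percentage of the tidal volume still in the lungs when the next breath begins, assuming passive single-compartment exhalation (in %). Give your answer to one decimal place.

Flow: 62 L/min ÷ 60 = 1.0333 L/s.
R = (PIP − Pplat)/V̇ = (25.8 − 17.5) / 1.0333 = 8.3/1.0333 = 8.033 cmH2O·s/L.
C = Vt/(Pplat − PEEP) = 415.0 / (17.5 − 6) = 415.0/11.5 = 36.087 mL/cmH2O.
τ = R × C = 8.033 × 0.03609 L/cmH2O = 0.2899 s.
Fraction remaining at end-expiration = e^(−Te/τ) = e^(−0.52/0.2899) = 0.1663 → 16.63%.

16.6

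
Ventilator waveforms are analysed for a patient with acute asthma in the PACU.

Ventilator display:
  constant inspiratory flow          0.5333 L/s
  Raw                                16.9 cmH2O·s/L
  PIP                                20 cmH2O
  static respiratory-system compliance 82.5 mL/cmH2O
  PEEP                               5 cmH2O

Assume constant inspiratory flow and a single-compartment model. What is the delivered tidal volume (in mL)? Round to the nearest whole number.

494

Equation of motion (constant flow): PIP = Vt/C + R·V̇ + PEEP.
Vt/C = PIP − R·V̇ − PEEP = 20 − 9.013 − 5 = 5.987 cmH2O.
Vt = C × 5.987 = 82.5 × 5.987 = 493.93 mL.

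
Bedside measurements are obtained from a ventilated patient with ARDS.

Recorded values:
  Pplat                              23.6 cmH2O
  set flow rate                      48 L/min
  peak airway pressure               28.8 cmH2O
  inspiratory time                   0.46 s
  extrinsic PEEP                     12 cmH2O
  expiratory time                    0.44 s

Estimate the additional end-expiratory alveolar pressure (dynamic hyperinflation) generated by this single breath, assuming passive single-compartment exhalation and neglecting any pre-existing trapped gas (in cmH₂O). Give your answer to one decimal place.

1.4

Flow: 48 L/min ÷ 60 = 0.8 L/s.
Vt = flow × Ti = 0.8 L/s × 0.46 s × 1000 mL/L = 368.0 mL.
R = (PIP − Pplat)/V̇ = (28.8 − 23.6) / 0.8 = 5.2/0.8 = 6.5 cmH2O·s/L.
C = Vt/(Pplat − PEEP) = 368.0 / (23.6 − 12) = 368.0/11.6 = 31.724 mL/cmH2O.
τ = R × C = 6.5 × 0.03172 L/cmH2O = 0.2062 s.
Fraction remaining = e^(−Te/τ) = e^(−0.44/0.2062) = 0.1184; trapped volume = 368.0 × 0.1184 = 43.571 mL.
Additional alveolar pressure from trapping ≈ V_trapped / C = 43.571 / 31.724 = 1.373 cmH2O.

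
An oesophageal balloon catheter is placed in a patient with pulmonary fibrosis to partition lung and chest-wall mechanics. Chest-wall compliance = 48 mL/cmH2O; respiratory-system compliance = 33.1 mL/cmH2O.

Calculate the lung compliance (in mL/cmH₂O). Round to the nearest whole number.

1/CL = 1/Crs − 1/Ccw.
1/CL = 1/33.1 − 1/48 = 0.009378.
CL = 106.63 mL/cmH2O.

107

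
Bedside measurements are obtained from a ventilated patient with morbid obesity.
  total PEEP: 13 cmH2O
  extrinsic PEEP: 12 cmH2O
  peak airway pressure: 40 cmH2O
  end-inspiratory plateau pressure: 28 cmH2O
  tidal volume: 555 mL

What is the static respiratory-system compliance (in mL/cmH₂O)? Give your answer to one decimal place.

37.0

End-expiratory occlusion gives total PEEP = 13 cmH2O (intrinsic PEEP = 13 − 12 = 1). Use total PEEP for the elastic gradient.
Cstat = Vt / (Pplat − PEEPtotal) = 555 / (28 − 13) = 555 / 15.0 = 37.0 mL/cmH2O.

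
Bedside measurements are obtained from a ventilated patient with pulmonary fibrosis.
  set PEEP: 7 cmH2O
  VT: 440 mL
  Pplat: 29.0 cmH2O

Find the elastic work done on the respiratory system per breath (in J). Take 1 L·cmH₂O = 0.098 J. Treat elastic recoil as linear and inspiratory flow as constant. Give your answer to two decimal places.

Elastic work ≈ ½ × (Pplat − PEEP) × Vt = 0.5 × (29.0 − 7) × 0.440 L = 0.5 × 22.0 × 0.440 = 4.84 L·cmH2O.
× 0.098 J/(L·cmH2O) → 0.4743 J.

0.47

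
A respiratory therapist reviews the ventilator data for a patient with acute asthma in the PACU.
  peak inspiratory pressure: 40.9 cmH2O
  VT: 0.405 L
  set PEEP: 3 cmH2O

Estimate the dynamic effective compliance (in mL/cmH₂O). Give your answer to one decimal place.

Dynamic compliance = Vt / (PIP − PEEP) = 405 / (40.9 − 3) = 405 / 37.9 = 10.686 mL/cmH2O.

10.7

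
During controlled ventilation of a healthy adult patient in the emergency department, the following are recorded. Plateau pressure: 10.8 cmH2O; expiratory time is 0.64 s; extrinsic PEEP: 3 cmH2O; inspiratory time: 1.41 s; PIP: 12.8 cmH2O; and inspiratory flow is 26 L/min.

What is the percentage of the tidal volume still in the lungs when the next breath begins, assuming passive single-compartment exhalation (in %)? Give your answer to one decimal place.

Flow: 26 L/min ÷ 60 = 0.4333 L/s.
Vt = flow × Ti = 0.4333 L/s × 1.41 s × 1000 mL/L = 610.95 mL.
R = (PIP − Pplat)/V̇ = (12.8 − 10.8) / 0.4333 = 2.0/0.4333 = 4.616 cmH2O·s/L.
C = Vt/(Pplat − PEEP) = 610.95 / (10.8 − 3) = 610.95/7.8 = 78.327 mL/cmH2O.
τ = R × C = 4.616 × 0.07833 L/cmH2O = 0.3616 s.
Fraction remaining at end-expiration = e^(−Te/τ) = e^(−0.64/0.3616) = 0.1703 → 17.03%.

17.0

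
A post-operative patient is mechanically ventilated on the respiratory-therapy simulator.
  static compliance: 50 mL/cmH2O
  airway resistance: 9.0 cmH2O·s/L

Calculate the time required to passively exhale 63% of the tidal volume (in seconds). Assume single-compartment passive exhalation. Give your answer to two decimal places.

0.45

τ = R × C = 9.0 × 50 mL/cmH2O = 9.0 × 0.050 L/cmH2O = 0.45 s.
Exhaled fraction f = 1 − e^(−t/τ) → t = −τ·ln(1 − f) = −0.45·ln(0.37) = 0.4474 s.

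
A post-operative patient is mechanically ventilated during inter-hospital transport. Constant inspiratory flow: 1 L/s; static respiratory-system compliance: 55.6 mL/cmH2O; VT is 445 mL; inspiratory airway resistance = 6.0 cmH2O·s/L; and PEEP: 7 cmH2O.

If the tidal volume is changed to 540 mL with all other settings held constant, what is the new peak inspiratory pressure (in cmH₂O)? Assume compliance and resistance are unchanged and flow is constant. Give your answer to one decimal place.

PIP = Vt/C + R·V̇ + PEEP (constant-flow equation of motion).
Only the elastic term changes: ΔPIP = ΔVt / C = (540 − 445) / 55.6 = 1.709 cmH2O.
Original PIP = 445/55.6 + 6.0×1 + 7 = 21.004 cmH2O; new PIP = 21.004 + (1.709) = 22.713 cmH2O.

22.7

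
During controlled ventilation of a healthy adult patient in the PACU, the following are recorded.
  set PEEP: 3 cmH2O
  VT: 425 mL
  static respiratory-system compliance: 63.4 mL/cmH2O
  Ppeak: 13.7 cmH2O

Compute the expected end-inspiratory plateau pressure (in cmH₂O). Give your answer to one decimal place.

9.7

Pplat = PEEP + Vt / Cstat = 3 + 425 / 63.4 = 3 + 6.703 = 9.703 cmH2O.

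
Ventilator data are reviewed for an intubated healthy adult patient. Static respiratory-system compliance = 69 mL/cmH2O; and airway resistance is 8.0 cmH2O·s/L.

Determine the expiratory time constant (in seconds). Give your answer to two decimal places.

0.55

τ = R × C = 8.0 × 69 mL/cmH2O = 8.0 × 0.069 L/cmH2O = 0.552 s.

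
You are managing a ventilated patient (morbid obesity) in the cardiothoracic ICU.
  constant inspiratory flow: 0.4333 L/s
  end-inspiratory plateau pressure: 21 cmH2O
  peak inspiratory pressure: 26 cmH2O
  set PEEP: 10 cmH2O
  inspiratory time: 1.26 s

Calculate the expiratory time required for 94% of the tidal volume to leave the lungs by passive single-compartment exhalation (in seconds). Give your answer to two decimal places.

Vt = flow × Ti = 0.4333 L/s × 1.26 s × 1000 mL/L = 545.96 mL.
R = (PIP − Pplat)/V̇ = (26 − 21) / 0.4333 = 5.0/0.4333 = 11.539 cmH2O·s/L.
C = Vt/(Pplat − PEEP) = 545.96 / (21 − 10) = 545.96/11.0 = 49.633 mL/cmH2O.
τ = R × C = 11.539 × 0.04963 L/cmH2O = 0.5727 s.
t = −τ·ln(1 − 0.94) = −0.5727·ln(0.06) = 1.611 s.

1.61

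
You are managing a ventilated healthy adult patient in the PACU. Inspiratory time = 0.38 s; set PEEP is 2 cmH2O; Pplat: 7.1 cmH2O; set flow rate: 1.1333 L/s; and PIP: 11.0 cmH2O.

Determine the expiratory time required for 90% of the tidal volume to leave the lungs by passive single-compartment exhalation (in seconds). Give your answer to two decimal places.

0.67

Vt = flow × Ti = 1.1333 L/s × 0.38 s × 1000 mL/L = 430.65 mL.
R = (PIP − Pplat)/V̇ = (11.0 − 7.1) / 1.1333 = 3.9/1.1333 = 3.441 cmH2O·s/L.
C = Vt/(Pplat − PEEP) = 430.65 / (7.1 − 2) = 430.65/5.1 = 84.441 mL/cmH2O.
τ = R × C = 3.441 × 0.08444 L/cmH2O = 0.2906 s.
t = −τ·ln(1 − 0.90) = −0.2906·ln(0.1) = 0.6691 s.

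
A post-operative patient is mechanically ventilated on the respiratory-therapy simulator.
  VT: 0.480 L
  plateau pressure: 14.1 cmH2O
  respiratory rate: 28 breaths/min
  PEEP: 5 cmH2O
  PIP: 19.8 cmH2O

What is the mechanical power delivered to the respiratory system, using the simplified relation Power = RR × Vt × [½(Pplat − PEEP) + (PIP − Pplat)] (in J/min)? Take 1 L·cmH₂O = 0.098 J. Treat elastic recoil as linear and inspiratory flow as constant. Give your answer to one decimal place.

13.5

Per-breath work = Vt × [½(Pplat−PEEP) + (PIP−Pplat)] = 0.480 × [0.5×9.1 + 5.7] = 0.480 × 10.25 = 4.92 L·cmH2O.
Power = 28 × 4.92 = 137.76 L·cmH2O/min.
× 0.098 J/(L·cmH2O) → 13.5 J/min.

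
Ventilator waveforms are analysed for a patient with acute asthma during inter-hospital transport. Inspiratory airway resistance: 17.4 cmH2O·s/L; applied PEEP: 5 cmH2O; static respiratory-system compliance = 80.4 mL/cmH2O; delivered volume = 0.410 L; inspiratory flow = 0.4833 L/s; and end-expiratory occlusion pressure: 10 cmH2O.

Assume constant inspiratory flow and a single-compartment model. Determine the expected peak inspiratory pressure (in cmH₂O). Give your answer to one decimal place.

23.5

Total PEEP = 10 cmH2O (set 5 + intrinsic 5); this is the baseline alveolar pressure.
Equation of motion (constant flow): PIP = Vt/C + R·V̇ + PEEP.
PIP = 410/80.4 + 17.4×0.4833 + 10 = 5.1 + 8.409 + 10 = 23.509 cmH2O.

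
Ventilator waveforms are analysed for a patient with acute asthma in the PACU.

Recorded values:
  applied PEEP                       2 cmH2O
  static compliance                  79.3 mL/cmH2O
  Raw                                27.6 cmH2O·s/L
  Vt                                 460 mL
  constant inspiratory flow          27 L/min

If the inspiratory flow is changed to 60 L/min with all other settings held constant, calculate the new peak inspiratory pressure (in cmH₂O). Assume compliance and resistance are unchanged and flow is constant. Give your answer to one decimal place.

35.4

Flow: 27 L/min ÷ 60 = 0.45 L/s.
New flow: 60 L/min ÷ 60 = 1 L/s.
PIP = Vt/C + R·V̇ + PEEP (constant-flow equation of motion).
Only the resistive term changes: ΔPIP = R × ΔV̇ = 27.6 × (1 − 0.45) = 27.6 × 0.55 = 15.18 cmH2O.
Original PIP = 460/79.3 + 27.6×0.45 + 2 = 20.221 cmH2O; new PIP = 20.221 + (15.18) = 35.401 cmH2O.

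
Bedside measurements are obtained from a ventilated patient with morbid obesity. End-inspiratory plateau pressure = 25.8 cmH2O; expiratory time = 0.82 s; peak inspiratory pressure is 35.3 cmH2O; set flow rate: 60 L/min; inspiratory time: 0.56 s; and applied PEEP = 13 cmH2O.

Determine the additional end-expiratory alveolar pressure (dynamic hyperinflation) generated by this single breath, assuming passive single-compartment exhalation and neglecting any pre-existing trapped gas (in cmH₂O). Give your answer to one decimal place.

Flow: 60 L/min ÷ 60 = 1 L/s.
Vt = flow × Ti = 1 L/s × 0.56 s × 1000 mL/L = 560.0 mL.
R = (PIP − Pplat)/V̇ = (35.3 − 25.8) / 1 = 9.5/1 = 9.5 cmH2O·s/L.
C = Vt/(Pplat − PEEP) = 560.0 / (25.8 − 13) = 560.0/12.8 = 43.75 mL/cmH2O.
τ = R × C = 9.5 × 0.04375 L/cmH2O = 0.4156 s.
Fraction remaining = e^(−Te/τ) = e^(−0.82/0.4156) = 0.139; trapped volume = 560.0 × 0.139 = 77.84 mL.
Additional alveolar pressure from trapping ≈ V_trapped / C = 77.84 / 43.75 = 1.779 cmH2O.

1.8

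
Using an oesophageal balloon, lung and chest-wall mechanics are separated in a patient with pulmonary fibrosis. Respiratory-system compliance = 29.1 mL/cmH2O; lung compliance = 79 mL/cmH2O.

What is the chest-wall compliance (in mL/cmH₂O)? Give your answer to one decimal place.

46.1

1/Ccw = 1/Crs − 1/CL.
1/Ccw = 1/29.1 − 1/79 = 0.02171.
Ccw = 46.062 mL/cmH2O.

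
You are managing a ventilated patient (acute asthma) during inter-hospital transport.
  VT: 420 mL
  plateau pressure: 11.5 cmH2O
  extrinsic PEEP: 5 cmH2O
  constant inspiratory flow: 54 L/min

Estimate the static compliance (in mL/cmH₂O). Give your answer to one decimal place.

Cstat = Vt / (Pplat − PEEP) = 420 / (11.5 − 5) = 420 / 6.5 = 64.615 mL/cmH2O.

64.6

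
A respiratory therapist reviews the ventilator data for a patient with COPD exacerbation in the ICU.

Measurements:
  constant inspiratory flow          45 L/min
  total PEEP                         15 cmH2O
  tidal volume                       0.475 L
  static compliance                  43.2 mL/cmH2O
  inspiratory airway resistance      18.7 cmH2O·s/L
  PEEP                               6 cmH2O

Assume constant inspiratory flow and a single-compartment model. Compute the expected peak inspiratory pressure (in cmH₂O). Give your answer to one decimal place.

40.0

Flow: 45 L/min ÷ 60 = 0.75 L/s.
Total PEEP = 15 cmH2O (set 6 + intrinsic 9); this is the baseline alveolar pressure.
Equation of motion (constant flow): PIP = Vt/C + R·V̇ + PEEP.
PIP = 475/43.2 + 18.7×0.75 + 15 = 10.995 + 14.025 + 15 = 40.02 cmH2O.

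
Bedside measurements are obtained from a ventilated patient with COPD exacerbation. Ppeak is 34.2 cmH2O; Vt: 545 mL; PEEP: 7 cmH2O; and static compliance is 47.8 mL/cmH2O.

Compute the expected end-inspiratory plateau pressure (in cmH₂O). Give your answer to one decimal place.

Pplat = PEEP + Vt / Cstat = 7 + 545 / 47.8 = 7 + 11.402 = 18.402 cmH2O.

18.4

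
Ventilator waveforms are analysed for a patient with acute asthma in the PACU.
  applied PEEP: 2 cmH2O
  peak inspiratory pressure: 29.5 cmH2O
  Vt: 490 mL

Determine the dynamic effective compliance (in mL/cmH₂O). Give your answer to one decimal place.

17.8

Dynamic compliance = Vt / (PIP − PEEP) = 490 / (29.5 − 2) = 490 / 27.5 = 17.818 mL/cmH2O.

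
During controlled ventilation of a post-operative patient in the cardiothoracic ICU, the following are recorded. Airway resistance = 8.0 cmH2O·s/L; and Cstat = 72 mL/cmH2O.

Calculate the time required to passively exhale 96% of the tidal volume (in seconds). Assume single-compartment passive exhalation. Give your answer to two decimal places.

1.85

τ = R × C = 8.0 × 72 mL/cmH2O = 8.0 × 0.072 L/cmH2O = 0.576 s.
Exhaled fraction f = 1 − e^(−t/τ) → t = −τ·ln(1 − f) = −0.576·ln(0.04) = 1.854 s.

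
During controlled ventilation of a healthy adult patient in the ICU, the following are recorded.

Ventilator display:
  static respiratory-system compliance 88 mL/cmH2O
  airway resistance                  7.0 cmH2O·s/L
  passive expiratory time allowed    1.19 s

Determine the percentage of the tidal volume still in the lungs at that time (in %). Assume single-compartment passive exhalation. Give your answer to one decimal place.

14.5

τ = R × C = 7.0 × 88 mL/cmH2O = 7.0 × 0.088 L/cmH2O = 0.616 s.
Passive exhalation: V(t)/V₀ = e^(−t/τ) = e^(−1.19/0.616) = 0.1449.
Fraction remaining = 0.1449 → 14.49%.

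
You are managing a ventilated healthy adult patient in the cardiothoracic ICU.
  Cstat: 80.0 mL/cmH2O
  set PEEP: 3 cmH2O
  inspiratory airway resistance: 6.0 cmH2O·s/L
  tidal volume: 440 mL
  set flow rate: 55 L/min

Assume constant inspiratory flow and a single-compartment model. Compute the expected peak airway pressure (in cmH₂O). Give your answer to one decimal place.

Flow: 55 L/min ÷ 60 = 0.9167 L/s.
Equation of motion (constant flow): PIP = Vt/C + R·V̇ + PEEP.
PIP = 440/80.0 + 6.0×0.9167 + 3 = 5.5 + 5.5 + 3 = 14.0 cmH2O.

14.0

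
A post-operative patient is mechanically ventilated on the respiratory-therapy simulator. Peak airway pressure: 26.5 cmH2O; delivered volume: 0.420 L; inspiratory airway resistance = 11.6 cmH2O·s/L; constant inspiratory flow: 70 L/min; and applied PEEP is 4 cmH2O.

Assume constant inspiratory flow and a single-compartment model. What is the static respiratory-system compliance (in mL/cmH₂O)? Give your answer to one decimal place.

Flow: 70 L/min ÷ 60 = 1.1667 L/s.
Equation of motion (constant flow): PIP = Vt/C + R·V̇ + PEEP.
Vt/C = PIP − R·V̇ − PEEP = 26.5 − 11.6×1.1667 − 4 = 26.5 − 13.534 − 4 = 8.966 cmH2O.
C = Vt / 8.966 = 420 / 8.966 = 46.844 mL/cmH2O.

46.8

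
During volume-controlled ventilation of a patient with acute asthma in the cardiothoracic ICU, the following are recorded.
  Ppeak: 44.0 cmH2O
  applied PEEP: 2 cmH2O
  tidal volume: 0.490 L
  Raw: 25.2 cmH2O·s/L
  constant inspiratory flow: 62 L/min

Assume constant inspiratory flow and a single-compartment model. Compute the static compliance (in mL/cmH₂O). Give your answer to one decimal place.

Flow: 62 L/min ÷ 60 = 1.0333 L/s.
Equation of motion (constant flow): PIP = Vt/C + R·V̇ + PEEP.
Vt/C = PIP − R·V̇ − PEEP = 44.0 − 25.2×1.0333 − 2 = 44.0 − 26.039 − 2 = 15.961 cmH2O.
C = Vt / 15.961 = 490 / 15.961 = 30.7 mL/cmH2O.

30.7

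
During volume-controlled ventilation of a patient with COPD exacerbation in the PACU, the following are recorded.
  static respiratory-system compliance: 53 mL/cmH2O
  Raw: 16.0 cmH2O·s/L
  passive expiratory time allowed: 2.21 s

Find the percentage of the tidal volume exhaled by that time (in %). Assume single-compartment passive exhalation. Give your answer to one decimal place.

92.6

τ = R × C = 16.0 × 53 mL/cmH2O = 16.0 × 0.053 L/cmH2O = 0.848 s.
Passive exhalation: V(t)/V₀ = e^(−t/τ) = e^(−2.21/0.848) = 0.07382.
Fraction exhaled = 1 − 0.07382 = 0.9262 → 92.62%.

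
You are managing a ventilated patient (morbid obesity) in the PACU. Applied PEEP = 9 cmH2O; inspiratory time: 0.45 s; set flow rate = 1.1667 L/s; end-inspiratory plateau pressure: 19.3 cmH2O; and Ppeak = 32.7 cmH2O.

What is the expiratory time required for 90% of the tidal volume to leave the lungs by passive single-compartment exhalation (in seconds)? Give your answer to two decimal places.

1.35

Vt = flow × Ti = 1.1667 L/s × 0.45 s × 1000 mL/L = 525.02 mL.
R = (PIP − Pplat)/V̇ = (32.7 − 19.3) / 1.1667 = 13.4/1.1667 = 11.485 cmH2O·s/L.
C = Vt/(Pplat − PEEP) = 525.02 / (19.3 − 9) = 525.02/10.3 = 50.973 mL/cmH2O.
τ = R × C = 11.485 × 0.05097 L/cmH2O = 0.5854 s.
t = −τ·ln(1 − 0.90) = −0.5854·ln(0.1) = 1.348 s.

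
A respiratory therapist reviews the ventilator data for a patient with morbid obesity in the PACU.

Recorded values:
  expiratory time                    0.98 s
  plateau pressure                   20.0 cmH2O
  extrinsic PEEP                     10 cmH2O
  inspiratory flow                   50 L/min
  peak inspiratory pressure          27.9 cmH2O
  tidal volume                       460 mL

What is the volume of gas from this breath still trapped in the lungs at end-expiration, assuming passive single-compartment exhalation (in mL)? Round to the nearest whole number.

49

Flow: 50 L/min ÷ 60 = 0.8333 L/s.
R = (PIP − Pplat)/V̇ = (27.9 − 20.0) / 0.8333 = 7.9/0.8333 = 9.48 cmH2O·s/L.
C = Vt/(Pplat − PEEP) = 460.0 / (20.0 − 10) = 460.0/10.0 = 46.0 mL/cmH2O.
τ = R × C = 9.48 × 0.046 L/cmH2O = 0.4361 s.
Fraction remaining = e^(−Te/τ) = e^(−0.98/0.4361) = 0.1057.
Trapped volume = 460.0 × 0.1057 = 48.622 mL.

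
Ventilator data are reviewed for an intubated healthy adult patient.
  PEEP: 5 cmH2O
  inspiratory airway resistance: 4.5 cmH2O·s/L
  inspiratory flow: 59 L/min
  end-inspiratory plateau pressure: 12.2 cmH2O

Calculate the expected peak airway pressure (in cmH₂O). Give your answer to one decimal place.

Flow: 59 L/min ÷ 60 = 0.9833 L/s.
PIP = Pplat + Raw × flow = 12.2 + 4.5 × 0.9833 = 12.2 + 4.425 = 16.625 cmH2O.

16.6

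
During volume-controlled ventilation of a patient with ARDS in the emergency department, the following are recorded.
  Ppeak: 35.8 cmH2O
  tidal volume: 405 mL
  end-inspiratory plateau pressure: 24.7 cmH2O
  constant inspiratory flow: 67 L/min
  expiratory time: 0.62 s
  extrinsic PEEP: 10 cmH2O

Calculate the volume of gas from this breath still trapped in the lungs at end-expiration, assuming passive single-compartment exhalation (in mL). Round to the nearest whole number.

42

Flow: 67 L/min ÷ 60 = 1.1167 L/s.
R = (PIP − Pplat)/V̇ = (35.8 − 24.7) / 1.1167 = 11.1/1.1167 = 9.94 cmH2O·s/L.
C = Vt/(Pplat − PEEP) = 405.0 / (24.7 − 10) = 405.0/14.7 = 27.551 mL/cmH2O.
τ = R × C = 9.94 × 0.02755 L/cmH2O = 0.2738 s.
Fraction remaining = e^(−Te/τ) = e^(−0.62/0.2738) = 0.1039.
Trapped volume = 405.0 × 0.1039 = 42.08 mL.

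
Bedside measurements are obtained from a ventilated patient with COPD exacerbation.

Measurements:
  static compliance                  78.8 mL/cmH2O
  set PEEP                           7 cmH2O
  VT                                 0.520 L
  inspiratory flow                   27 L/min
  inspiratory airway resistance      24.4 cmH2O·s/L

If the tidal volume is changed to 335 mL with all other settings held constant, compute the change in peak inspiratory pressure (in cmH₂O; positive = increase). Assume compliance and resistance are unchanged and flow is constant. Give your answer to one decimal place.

PIP = Vt/C + R·V̇ + PEEP (constant-flow equation of motion).
Only the elastic term changes: ΔPIP = ΔVt / C = (335 − 520) / 78.8 = -2.348 cmH2O.

-2.3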